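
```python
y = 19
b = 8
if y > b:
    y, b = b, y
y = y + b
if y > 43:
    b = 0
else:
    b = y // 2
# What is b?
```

Trace:
`y = 19` → y = 19
`b = 8` → b = 8
`if y > b: ...` → y > b is True → y = 8; b = 19
`y = y + b` → y = 27
`if y > 43: ...` → y > 43 is False, take else branch → b = 13
So b = 13

Answer: 13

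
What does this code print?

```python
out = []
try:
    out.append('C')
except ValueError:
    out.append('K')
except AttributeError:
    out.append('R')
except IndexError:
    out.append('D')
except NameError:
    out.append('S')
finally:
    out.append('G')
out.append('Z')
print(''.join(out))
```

Execution trace: 'C' (try body, no exception) → 'G' (finally) → 'Z' (after the try/except). Output: CGZ

Answer: CGZ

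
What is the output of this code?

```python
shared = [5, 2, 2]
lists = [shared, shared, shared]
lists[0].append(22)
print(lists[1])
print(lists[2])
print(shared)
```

Key concept: list of same reference.
Step by step:
`shared = [5, 2, 2]` → shared = [5, 2, 2]
`lists = [shared, shared, shared]` → lists = [[5, 2, 2], [5, 2, 2], [5, 2, 2]]
`lists[0].append(22)` → shared = [5, 2, 2, 22]; lists = [[5, 2, 2, 22], [5, 2, 2, 22], [5, 2, 2, 22]]
`print(lists[1])` → prints [5, 2, 2, 22]
`print(lists[2])` → prints [5, 2, 2, 22]
`print(shared)` → prints [5, 2, 2, 22]

Answer:
[5, 2, 2, 22]
[5, 2, 2, 22]
[5, 2, 2, 22]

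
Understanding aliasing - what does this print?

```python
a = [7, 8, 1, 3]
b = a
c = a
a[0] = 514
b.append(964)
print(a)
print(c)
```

Key concept: multiple aliases.
Step by step:
`a = [7, 8, 1, 3]` → a = [7, 8, 1, 3]
`b = a` → b = [7, 8, 1, 3] (same object as a)
`c = a` → c = [7, 8, 1, 3] (same object as a, b)
`a[0] = 514` → a = [514, 8, 1, 3] (same object as b, c); b = [514, 8, 1, 3] (same object as a, c); c = [514, 8, 1, 3] (same object as a, b)
`b.append(964)` → a = [514, 8, 1, 3, 964] (same object as b, c); b = [514, 8, 1, 3, 964] (same object as a, c); c = [514, 8, 1, 3, 964] (same object as a, b)
`print(a)` → prints [514, 8, 1, 3, 964]
`print(c)` → prints [514, 8, 1, 3, 964]

Answer:
[514, 8, 1, 3, 964]
[514, 8, 1, 3, 964]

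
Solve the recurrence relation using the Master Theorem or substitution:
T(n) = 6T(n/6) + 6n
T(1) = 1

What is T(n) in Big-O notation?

By Master Theorem: a=6, b=6, f(n)=6n. Since log_6(6) = 1 and f(n) = Θ(n^1), Case 2 applies. T(n) = O(n log n).

Answer: O(n log n)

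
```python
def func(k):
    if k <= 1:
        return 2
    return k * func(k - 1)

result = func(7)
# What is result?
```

func(7) = 7 * 6 * 5 * 4 * 3 * 2 * 2 = 10080

Answer: 10080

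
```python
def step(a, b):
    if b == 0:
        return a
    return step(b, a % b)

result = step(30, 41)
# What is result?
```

step(30, 41) -> step(41, 30) -> step(30, 11) -> step(11, 8) -> step(8, 3) -> step(3, 2) -> step(2, 1) -> step(1, 0) -> 1

Answer: 1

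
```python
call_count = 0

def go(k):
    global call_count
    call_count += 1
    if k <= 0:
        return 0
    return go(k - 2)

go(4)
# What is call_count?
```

Linear recursion stepping by 2: 3 calls from k=4 down to ≤0.

Answer: 3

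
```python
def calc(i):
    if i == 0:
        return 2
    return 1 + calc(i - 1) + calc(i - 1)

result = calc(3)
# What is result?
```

calc(i) = 1 + 2·calc(i-1), calc(0)=2. Closed form: (2+1)·2^3 - 1 = 23.

Answer: 23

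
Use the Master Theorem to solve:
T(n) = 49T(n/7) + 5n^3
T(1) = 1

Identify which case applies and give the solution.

a=49, b=7, f(n)=5n^3. log_7(49) = 2. Since c=3 > 2 and the regularity condition holds (49(n/7)^3 = (49/7^3)n^3 with 49/7^3 < 1), Case 3 applies: T(n) = Θ(f(n)) = O(n^3).

Answer: O(n^3) - Case 3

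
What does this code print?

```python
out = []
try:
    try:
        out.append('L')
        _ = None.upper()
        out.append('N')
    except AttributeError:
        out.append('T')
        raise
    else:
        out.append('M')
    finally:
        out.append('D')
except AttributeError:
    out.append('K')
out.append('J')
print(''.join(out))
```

Execution trace: 'L' (inner try body) → 'T' (inner except AttributeError) → 'D' (inner finally) → 'K' (outer except AttributeError) → 'J' (after the try/except). Output: LTDKJ

Answer: LTDKJ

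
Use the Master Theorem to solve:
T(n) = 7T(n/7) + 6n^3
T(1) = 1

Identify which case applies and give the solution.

a=7, b=7, f(n)=6n^3. log_7(7) = 1. Since c=3 > 1 and the regularity condition holds (7(n/7)^3 = (7/7^3)n^3 with 7/7^3 < 1), Case 3 applies: T(n) = Θ(f(n)) = O(n^3).

Answer: O(n^3) - Case 3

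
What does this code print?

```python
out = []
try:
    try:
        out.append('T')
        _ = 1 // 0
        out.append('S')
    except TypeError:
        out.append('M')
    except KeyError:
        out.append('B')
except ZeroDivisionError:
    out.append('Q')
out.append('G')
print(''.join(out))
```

Execution trace: 'T' (inner try body) → 'Q' (outer except ZeroDivisionError) → 'G' (after the try/except). Output: TQG

Answer: TQG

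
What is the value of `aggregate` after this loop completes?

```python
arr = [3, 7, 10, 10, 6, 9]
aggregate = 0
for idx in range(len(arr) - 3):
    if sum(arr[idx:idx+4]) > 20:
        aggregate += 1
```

Count windows with sum > 20
`aggregate` takes the values: 0 → 1 → 2 → 3

Answer: 3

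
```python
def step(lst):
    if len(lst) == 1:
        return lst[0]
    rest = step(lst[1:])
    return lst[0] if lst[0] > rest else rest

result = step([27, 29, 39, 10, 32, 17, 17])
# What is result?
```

Recursive max over [27, 29, 39, 10, 32, 17, 17] = 39

Answer: 39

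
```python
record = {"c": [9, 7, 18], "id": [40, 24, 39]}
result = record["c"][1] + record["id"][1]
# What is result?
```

Trace:
`record = {"c": [9, 7, 18], "id": [40, 24, 39]}` → record = {'c': [9, 7, 18], 'id': [40, 24, 39]}
`result = record["c"][1] + record["id"][1]` → result = 31
So result = 31

Answer: 31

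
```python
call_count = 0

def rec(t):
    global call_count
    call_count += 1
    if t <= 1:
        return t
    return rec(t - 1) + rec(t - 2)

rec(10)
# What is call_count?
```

Calls(t) = 1 + Calls(t-1) + Calls(t-2); Calls(0)=Calls(1)=1. For t=10 this gives 177.

Answer: 177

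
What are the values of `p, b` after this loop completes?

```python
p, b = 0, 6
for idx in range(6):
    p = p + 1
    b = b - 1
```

p goes 0→6, b goes 6→0
`p, b` takes the values: (0, 6) → (1, 6) → (1, 5) → (2, 5) → (2, 4) → (3, 4) → (3, 3) → (4, 3) → (4, 2) → (5, 2) → (5, 1) → (6, 1) → (6, 0)

Answer: 6, 0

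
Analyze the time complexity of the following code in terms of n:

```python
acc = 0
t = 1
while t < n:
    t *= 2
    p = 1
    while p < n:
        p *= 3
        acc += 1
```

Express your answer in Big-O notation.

Each loop level contributes: log n × log n. Multiplying the contributions gives O(log² n).

Answer: O(log² n)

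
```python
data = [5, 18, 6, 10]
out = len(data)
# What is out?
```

Trace:
`data = [5, 18, 6, 10]` → data = [5, 18, 6, 10]
`out = len(data)` → out = 4
So out = 4

Answer: 4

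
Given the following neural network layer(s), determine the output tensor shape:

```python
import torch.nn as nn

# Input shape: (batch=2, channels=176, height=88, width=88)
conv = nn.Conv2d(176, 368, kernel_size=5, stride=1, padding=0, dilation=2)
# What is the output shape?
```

Input: (2, 176, 88, 88) -> Output: (2, 368, 80, 80)

Answer: (2, 368, 80, 80)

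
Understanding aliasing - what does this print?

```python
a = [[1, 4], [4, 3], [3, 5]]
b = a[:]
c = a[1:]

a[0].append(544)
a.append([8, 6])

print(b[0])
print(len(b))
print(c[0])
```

Key concept: slice with nested mutation.
Step by step:
`a = [[1, 4], [4, 3], [3, 5]]` → a = [[1, 4], [4, 3], [3, 5]]
`b = a[:]` → b = [[1, 4], [4, 3], [3, 5]]
`c = a[1:]` → c = [[4, 3], [3, 5]]
`a[0].append(544)` → a = [[1, 4, 544], [4, 3], [3, 5]]; b = [[1, 4, 544], [4, 3], [3, 5]]
`a.append([8, 6])` → a = [[1, 4, 544], [4, 3], [3, 5], [8, 6]]
`print(b[0])` → prints [1, 4, 544]
`print(len(b))` → prints 3
`print(c[0])` → prints [4, 3]

Answer:
[1, 4, 544]
3
[4, 3]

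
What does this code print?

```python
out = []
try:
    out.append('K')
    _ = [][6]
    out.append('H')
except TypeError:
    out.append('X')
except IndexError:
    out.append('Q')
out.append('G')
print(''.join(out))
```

Execution trace: 'K' (try body) → 'Q' (except IndexError) → 'G' (after the try/except). Output: KQG

Answer: KQG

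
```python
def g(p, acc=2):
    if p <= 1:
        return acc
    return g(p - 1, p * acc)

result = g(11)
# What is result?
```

Accumulator trace (n, acc): (11, 2) -> (10, 22) -> (9, 220) -> (8, 1980) -> (7, 15840) -> (6, 110880) -> (5, 665280) -> (4, 3326400) -> (3, 13305600) -> (2, 39916800) -> (1, 79833600) -> return 79833600

Answer: 79833600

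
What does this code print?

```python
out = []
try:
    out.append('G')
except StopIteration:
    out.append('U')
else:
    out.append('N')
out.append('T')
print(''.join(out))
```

Execution trace: 'G' (try body, no exception) → 'N' (else) → 'T' (after the try/except). Output: GNT

Answer: GNT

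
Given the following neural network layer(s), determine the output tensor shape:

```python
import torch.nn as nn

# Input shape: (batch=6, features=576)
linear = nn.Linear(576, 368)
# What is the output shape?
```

Input: (6, 576) -> Output: (6, 368)

Answer: (6, 368)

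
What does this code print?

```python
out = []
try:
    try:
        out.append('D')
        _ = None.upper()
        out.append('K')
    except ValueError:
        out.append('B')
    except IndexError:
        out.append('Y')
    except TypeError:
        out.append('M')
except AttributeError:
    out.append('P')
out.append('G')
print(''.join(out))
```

Execution trace: 'D' (inner try body) → 'P' (outer except AttributeError) → 'G' (after the try/except). Output: DPG

Answer: DPG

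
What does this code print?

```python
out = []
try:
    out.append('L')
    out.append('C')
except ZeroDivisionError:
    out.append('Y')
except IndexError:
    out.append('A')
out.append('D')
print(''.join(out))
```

Execution trace: 'L' (try body) → 'C' (try body, no exception) → 'D' (after the try/except). Output: LCD

Answer: LCD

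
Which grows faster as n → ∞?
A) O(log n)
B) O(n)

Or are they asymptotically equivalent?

O(log n) vs O(n): Higher order terms dominate.

Answer: B) O(n) grows faster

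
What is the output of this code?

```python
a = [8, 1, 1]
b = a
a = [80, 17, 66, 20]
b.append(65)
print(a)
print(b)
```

Key concept: rebinding vs mutation: a is rebound to a new list, b still points at the original.
Step by step:
`a = [8, 1, 1]` → a = [8, 1, 1]
`b = a` → b = [8, 1, 1] (same object as a)
`a = [80, 17, 66, 20]` → a = [80, 17, 66, 20]
`b.append(65)` → b = [8, 1, 1, 65]
`print(a)` → prints [80, 17, 66, 20]
`print(b)` → prints [8, 1, 1, 65]

Answer:
[80, 17, 66, 20]
[8, 1, 1, 65]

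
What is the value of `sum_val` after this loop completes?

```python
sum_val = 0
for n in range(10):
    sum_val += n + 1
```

Start at 0, add 1 to 10 = 55
`sum_val` takes the values: 0 → 1 → 3 → 6 → 10 → 15 → 21 → 28 → 36 → 45 → 55

Answer: 55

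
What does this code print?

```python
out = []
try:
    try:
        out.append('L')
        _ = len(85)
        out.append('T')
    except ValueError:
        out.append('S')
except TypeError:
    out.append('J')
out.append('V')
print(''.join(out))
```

Execution trace: 'L' (try body) → 'J' (outer except TypeError) → 'V' (after the try/except). Output: LJV

Answer: LJV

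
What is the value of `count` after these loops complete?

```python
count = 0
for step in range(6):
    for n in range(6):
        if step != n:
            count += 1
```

6² - 6 (exclude diagonal)
`count` takes the values: 0 → 1 → 2 → 3 → 4 → 5 → 6 → 7 → 8 → 9 → 10 → 11 → 12 → 13 → 14 → 15 → 16 → 17 → 18 → 19 → 20 → 21 → 22 → 23 → 24 → 25 → 26 → 27 → 28 → 29 → 30

Answer: 30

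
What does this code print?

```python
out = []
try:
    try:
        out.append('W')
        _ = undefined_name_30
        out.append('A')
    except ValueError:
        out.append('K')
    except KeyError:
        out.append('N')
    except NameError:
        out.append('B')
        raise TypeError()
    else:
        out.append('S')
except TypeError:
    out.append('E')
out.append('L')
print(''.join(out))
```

Execution trace: 'W' (inner try body) → 'B' (inner except NameError) → 'E' (outer except TypeError) → 'L' (after the try/except). Output: WBEL

Answer: WBEL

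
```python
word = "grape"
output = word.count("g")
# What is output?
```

Trace:
`word = "grape"` → word = 'grape'
`output = word.count("g")` → output = 1
So output = 1

Answer: 1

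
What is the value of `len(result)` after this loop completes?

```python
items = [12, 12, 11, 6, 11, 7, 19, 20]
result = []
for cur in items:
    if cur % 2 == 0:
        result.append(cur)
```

Count even numbers in [12, 12, 11, 6, 11, 7, 19, 20]
`result` takes the values: [] → [12] → [12, 12] → [12, 12, 6] → [12, 12, 6, 20]
So `len(result)` = 4

Answer: 4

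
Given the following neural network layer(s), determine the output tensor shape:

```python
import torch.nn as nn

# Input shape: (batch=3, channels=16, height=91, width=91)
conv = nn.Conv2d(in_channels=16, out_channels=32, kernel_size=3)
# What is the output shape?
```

Input: (3, 16, 91, 91) -> Output: (3, 32, 89, 89)

Answer: (3, 32, 89, 89)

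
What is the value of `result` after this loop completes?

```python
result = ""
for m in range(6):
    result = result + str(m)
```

Concatenate digits 0 to 5
`result` takes the values: "" → "0" → "01" → "012" → "0123" → "01234" → "012345"

Answer: "012345"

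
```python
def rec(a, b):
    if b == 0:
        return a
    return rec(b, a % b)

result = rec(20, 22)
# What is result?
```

rec(20, 22) -> rec(22, 20) -> rec(20, 2) -> rec(2, 0) -> 2

Answer: 2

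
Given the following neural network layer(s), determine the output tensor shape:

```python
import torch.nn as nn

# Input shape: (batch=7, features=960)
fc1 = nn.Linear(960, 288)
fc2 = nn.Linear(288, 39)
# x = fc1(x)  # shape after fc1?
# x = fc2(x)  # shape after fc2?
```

Input: (7, 960) -> after fc1: (7, 288) -> Output: (7, 39)

Answer: (7, 39)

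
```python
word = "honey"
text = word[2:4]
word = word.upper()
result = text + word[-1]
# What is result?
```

Trace:
`word = "honey"` → word = 'honey'
`text = word[2:4]` → text = 'ne'
`word = word.upper()` → word = 'HONEY'
`result = text + word[-1]` → result = 'neY'
So result = 'neY'

Answer: 'neY'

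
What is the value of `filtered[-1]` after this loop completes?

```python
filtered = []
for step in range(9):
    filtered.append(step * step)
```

Last element of squares 0 to 8
`filtered` takes the values: [] → [0] → [0, 1] → [0, 1, 4] → [0, 1, 4, 9] → [0, 1, 4, 9, 16] → [0, 1, 4, 9, 16, 25] → [0, 1, 4, 9, 16, 25, 36] → [0, 1, 4, 9, 16, 25, 36, 49] → [0, 1, 4, 9, 16, 25, 36, 49, 64]
So `filtered[-1]` = 64

Answer: 64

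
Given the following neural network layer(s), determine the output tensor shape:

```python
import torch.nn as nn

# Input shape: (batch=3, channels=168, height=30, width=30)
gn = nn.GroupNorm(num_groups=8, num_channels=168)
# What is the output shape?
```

Input: (3, 168, 30, 30) -> Output: (3, 168, 30, 30)

Answer: (3, 168, 30, 30)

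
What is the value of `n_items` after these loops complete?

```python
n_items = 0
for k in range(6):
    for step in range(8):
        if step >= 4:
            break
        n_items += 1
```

Inner breaks at 4, outer runs 6 times
`n_items` takes the values: 0 → 1 → 2 → 3 → 4 → 5 → 6 → 7 → 8 → 9 → 10 → 11 → 12 → 13 → 14 → 15 → 16 → 17 → 18 → 19 → 20 → 21 → 22 → 23 → 24

Answer: 24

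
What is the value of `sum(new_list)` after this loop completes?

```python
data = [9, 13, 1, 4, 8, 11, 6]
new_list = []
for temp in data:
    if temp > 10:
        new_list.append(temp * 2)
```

Sum of doubled values > 10
`new_list` takes the values: [] → [26] → [26, 22]
So `sum(new_list)` = 48

Answer: 48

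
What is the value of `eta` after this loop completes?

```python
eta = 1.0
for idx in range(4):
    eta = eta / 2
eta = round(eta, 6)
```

Halving LR 4 times: 1 / 2^4
`eta` takes the values: 1.0 → 0.5 → 0.25 → 0.125 → 0.0625

Answer: 0.0625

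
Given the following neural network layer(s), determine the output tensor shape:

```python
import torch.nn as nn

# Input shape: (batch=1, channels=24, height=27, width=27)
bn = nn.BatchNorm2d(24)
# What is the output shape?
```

Input: (1, 24, 27, 27) -> Output: (1, 24, 27, 27)

Answer: (1, 24, 27, 27)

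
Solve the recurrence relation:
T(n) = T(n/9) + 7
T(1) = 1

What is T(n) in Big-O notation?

Each step divides n by 9 and adds 7. After log_9(n) steps we reach T(1)=1. So T(n) = 7·log_9(n) + 1 = O(log n).

Answer: O(log n)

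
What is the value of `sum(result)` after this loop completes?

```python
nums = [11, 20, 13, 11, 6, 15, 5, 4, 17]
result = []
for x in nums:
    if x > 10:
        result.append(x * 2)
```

Sum of doubled values > 10
`result` takes the values: [] → [22] → [22, 40] → [22, 40, 26] → [22, 40, 26, 22] → [22, 40, 26, 22, 30] → [22, 40, 26, 22, 30, 34]
So `sum(result)` = 174

Answer: 174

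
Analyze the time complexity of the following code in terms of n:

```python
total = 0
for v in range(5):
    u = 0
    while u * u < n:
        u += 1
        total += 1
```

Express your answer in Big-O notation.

Each loop level contributes: 1 × √n. Multiplying the contributions gives O(√n).

Answer: O(√n)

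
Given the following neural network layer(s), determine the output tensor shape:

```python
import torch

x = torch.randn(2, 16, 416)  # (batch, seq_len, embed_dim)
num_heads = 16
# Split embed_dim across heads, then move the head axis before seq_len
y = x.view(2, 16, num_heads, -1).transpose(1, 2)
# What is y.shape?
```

Input: (2, 16, 416) -> head_dim = 416 // 16 = 26; after view: (2, 16, 16, 26) -> after transpose(1, 2): (2, 16, 16, 26) -> Output: (2, 16, 16, 26)

Answer: (2, 16, 16, 26)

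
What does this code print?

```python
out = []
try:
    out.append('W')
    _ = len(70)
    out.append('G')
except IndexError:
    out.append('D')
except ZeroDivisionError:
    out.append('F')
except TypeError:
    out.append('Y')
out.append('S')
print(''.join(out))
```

Execution trace: 'W' (try body) → 'Y' (except TypeError) → 'S' (after the try/except). Output: WYS

Answer: WYS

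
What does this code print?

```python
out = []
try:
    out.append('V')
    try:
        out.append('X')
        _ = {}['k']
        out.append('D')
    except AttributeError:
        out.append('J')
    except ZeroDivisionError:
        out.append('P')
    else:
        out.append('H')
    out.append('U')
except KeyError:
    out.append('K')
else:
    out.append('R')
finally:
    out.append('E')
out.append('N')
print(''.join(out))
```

Execution trace: 'V' (try body) → 'X' (inner try body) → 'K' (except KeyError) → 'E' (finally) → 'N' (after the try/except). Output: VXKEN

Answer: VXKEN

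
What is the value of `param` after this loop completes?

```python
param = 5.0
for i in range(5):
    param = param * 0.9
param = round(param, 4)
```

Exponential decay: 5.0 * 0.9^5
`param` takes the values: 5.0 → 4.5 → 4.05 → 3.645 → 3.2805 → 2.95245 → 2.9525

Answer: 2.9525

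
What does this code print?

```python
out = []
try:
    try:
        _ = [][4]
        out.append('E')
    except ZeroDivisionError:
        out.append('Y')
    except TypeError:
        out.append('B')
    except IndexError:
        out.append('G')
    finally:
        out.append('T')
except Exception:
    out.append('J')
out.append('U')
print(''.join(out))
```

Execution trace: 'G' (inner except IndexError) → 'T' (inner finally) → 'U' (after the try/except). Output: GTU

Answer: GTU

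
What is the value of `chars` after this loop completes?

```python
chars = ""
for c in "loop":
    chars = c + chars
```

Reverse 'loop'
`chars` takes the values: "" → "l" → "ol" → "ool" → "pool"

Answer: "pool"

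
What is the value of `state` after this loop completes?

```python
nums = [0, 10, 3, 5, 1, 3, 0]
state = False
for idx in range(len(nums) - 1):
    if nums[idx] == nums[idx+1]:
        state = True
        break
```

Check consecutive duplicates in [0, 10, 3, 5, 1, 3, 0]
`state` takes the values: False

Answer: False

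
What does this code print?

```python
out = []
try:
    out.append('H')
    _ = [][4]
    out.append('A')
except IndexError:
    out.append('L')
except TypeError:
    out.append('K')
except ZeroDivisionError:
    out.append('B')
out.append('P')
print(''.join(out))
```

Execution trace: 'H' (try body) → 'L' (except IndexError) → 'P' (after the try/except). Output: HLP

Answer: HLP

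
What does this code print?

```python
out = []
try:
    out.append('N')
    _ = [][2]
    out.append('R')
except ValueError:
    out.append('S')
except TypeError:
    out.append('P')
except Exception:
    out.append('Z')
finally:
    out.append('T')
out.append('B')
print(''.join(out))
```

Execution trace: 'N' (try body) → 'Z' (except Exception) → 'T' (finally) → 'B' (after the try/except). Output: NZTB

Answer: NZTB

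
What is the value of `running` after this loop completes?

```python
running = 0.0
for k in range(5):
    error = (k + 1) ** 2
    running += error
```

Sum of squared losses 1² + 2² + ... + 5²
`running` takes the values: 0.0 → 1.0 → 5.0 → 14.0 → 30.0 → 55.0

Answer: 55.0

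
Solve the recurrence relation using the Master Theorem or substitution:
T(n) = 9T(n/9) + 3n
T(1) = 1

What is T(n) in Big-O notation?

By Master Theorem: a=9, b=9, f(n)=3n. Since log_9(9) = 1 and f(n) = Θ(n^1), Case 2 applies. T(n) = O(n log n).

Answer: O(n log n)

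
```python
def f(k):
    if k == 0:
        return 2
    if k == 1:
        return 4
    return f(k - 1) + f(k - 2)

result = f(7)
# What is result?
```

Build up from base cases: f(0)=2, f(1)=4, f(2)=6, f(3)=10, f(4)=16, f(5)=26, f(6)=42, ..., f(7)=68

Answer: 68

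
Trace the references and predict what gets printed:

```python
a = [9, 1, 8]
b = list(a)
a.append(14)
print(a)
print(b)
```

Key concept: list() constructor creates copy.
Step by step:
`a = [9, 1, 8]` → a = [9, 1, 8]
`b = list(a)` → b = [9, 1, 8]
`a.append(14)` → a = [9, 1, 8, 14]
`print(a)` → prints [9, 1, 8, 14]
`print(b)` → prints [9, 1, 8]

Answer:
[9, 1, 8, 14]
[9, 1, 8]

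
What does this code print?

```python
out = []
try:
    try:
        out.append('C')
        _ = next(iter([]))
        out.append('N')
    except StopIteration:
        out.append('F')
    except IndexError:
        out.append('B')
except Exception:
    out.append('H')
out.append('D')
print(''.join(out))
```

Execution trace: 'C' (inner try body) → 'F' (inner except StopIteration) → 'D' (after the try/except). Output: CFD

Answer: CFD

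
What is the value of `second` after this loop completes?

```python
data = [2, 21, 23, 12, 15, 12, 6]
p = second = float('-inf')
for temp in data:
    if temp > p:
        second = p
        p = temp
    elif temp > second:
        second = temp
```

Second largest (with repeats) in [2, 21, 23, 12, 15, 12, 6]
`second` takes the values: -inf → 2 → 21

Answer: 21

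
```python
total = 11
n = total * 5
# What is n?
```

Trace:
`total = 11` → total = 11
`n = total * 5` → n = 55
So n = 55

Answer: 55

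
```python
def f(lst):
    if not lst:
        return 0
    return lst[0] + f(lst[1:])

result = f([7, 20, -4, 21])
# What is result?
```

7 + 20 + (-4) + 21 + 0 = 44

Answer: 44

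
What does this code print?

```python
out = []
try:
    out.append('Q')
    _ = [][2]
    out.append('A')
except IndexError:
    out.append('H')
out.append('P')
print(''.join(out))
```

Execution trace: 'Q' (try body) → 'H' (except IndexError) → 'P' (after the try/except). Output: QHP

Answer: QHP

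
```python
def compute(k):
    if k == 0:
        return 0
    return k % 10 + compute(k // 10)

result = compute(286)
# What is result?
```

Sum of digits of 286: 6 + 8 + 2 = 16

Answer: 16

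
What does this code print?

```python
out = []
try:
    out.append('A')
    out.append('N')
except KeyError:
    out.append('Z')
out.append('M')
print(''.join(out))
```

Execution trace: 'A' (try body) → 'N' (try body, no exception) → 'M' (after the try/except). Output: ANM

Answer: ANM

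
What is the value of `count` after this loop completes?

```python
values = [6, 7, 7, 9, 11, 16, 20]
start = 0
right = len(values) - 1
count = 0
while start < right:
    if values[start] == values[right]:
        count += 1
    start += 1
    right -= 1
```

Count matching pairs from ends
`count` takes the values: 0

Answer: 0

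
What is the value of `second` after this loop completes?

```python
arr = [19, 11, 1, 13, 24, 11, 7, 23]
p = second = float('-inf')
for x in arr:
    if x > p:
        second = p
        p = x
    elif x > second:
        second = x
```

Second largest (with repeats) in [19, 11, 1, 13, 24, 11, 7, 23]
`second` takes the values: -inf → 11 → 13 → 19 → 23

Answer: 23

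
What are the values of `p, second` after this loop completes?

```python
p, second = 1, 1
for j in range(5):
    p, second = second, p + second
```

Fibonacci: after 5 iterations
`p, second` takes the values: (1, 1) → (1, 2) → (2, 3) → (3, 5) → (5, 8) → (8, 13)

Answer: 8, 13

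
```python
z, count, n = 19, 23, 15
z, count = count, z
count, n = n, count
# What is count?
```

Trace:
`z, count, n = 19, 23, 15` → z = 19; count = 23; n = 15
`z, count = count, z` → z = 23; count = 19
`count, n = n, count` → count = 15; n = 19
So count = 15

Answer: 15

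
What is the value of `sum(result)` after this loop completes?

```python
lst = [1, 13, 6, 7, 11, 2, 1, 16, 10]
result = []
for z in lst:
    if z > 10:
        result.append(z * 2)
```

Sum of doubled values > 10
`result` takes the values: [] → [26] → [26, 22] → [26, 22, 32]
So `sum(result)` = 80

Answer: 80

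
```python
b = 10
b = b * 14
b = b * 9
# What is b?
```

Trace:
`b = 10` → b = 10
`b = b * 14` → b = 140
`b = b * 9` → b = 1260
So b = 1260

Answer: 1260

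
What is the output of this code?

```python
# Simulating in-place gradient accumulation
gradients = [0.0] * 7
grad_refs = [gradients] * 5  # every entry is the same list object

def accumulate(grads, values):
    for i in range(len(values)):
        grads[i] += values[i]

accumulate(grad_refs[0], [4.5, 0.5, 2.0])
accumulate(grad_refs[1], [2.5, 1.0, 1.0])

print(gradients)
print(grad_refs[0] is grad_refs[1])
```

Key concept: gradient accumulation aliasing.
Step by step:
`gradients = [0.0] * 7` → gradients = [0.0, 0.0, 0.0, 0.0, 0.0, 0.0, 0.0]
`grad_refs = [gradients] * 5` → grad_refs = [[0.0, 0.0, 0.0, 0.0, 0.0, 0.0, 0.0], [0.0, 0.0, 0.0, 0.0, 0.0, 0.0, 0.0], [0.0, 0.0, 0.0, 0.0, 0.0, 0.0, 0.0], [0.0, 0.0, 0.0, 0.0, 0.0, 0.0, 0.0], [0.0, 0.0, 0.0, 0.0, 0.0, 0.0, 0.0]]
`accumulate(grad_refs[0], [4.5, 0.5, 2.0])` → gradients = [4.5, 0.5, 2.0, 0.0, 0.0, 0.0, 0.0]; grad_refs = [[4.5, 0.5, 2.0, 0.0, 0.0, 0.0, 0.0], [4.5, 0.5, 2.0, 0.0, 0.0, 0.0, 0.0], [4.5, 0.5, 2.0, 0.0, 0.0, 0.0, 0.0], [4.5, 0.5, 2.0, 0.0, 0.0, 0.0, 0.0], [4.5, 0.5, 2.0, 0.0, 0.0, 0.0, 0.0]]
`accumulate(grad_refs[1], [2.5, 1.0, 1.0])` → gradients = [7.0, 1.5, 3.0, 0.0, 0.0, 0.0, 0.0]; grad_refs = [[7.0, 1.5, 3.0, 0.0, 0.0, 0.0, 0.0], [7.0, 1.5, 3.0, 0.0, 0.0, 0.0, 0.0], [7.0, 1.5, 3.0, 0.0, 0.0, 0.0, 0.0], [7.0, 1.5, 3.0, 0.0, 0.0, 0.0, 0.0], [7.0, 1.5, 3.0, 0.0, 0.0, 0.0, 0.0]]
`print(gradients)` → prints [7.0, 1.5, 3.0, 0.0, 0.0, 0.0, 0.0]
`print(grad_refs[0] is grad_refs[1])` → prints True

Answer:
[7.0, 1.5, 3.0, 0.0, 0.0, 0.0, 0.0]
True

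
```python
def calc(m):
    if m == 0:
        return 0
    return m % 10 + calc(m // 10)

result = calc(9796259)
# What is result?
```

Sum of digits of 9796259: 9 + 5 + 2 + 6 + 9 + 7 + 9 = 47

Answer: 47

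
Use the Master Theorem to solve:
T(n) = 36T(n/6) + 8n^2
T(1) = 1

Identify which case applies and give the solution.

a=36, b=6, f(n)=8n^2. log_6(36) = 2. Since c=2 = 2, Case 2 applies: T(n) = Θ(n^log_b(a) · log n) = O(n^2 log n).

Answer: O(n^2 log n) - Case 2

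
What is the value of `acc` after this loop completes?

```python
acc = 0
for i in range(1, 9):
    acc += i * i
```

Sum of squares 1² to 8² = 204
`acc` takes the values: 0 → 1 → 5 → 14 → 30 → 55 → 91 → 140 → 204

Answer: 204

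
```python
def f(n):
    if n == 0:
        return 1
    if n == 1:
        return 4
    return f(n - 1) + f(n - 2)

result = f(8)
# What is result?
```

Build up from base cases: f(0)=1, f(1)=4, f(2)=5, f(3)=9, f(4)=14, f(5)=23, f(6)=37, ..., f(8)=97

Answer: 97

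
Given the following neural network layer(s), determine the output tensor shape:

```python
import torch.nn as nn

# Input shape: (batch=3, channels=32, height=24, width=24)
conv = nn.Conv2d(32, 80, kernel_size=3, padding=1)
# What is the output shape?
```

Input: (3, 32, 24, 24) -> Output: (3, 80, 24, 24)

Answer: (3, 80, 24, 24)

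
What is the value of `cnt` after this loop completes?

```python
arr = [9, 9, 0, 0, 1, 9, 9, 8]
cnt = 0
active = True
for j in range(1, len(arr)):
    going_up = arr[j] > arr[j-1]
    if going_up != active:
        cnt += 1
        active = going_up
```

Count direction changes in [9, 9, 0, 0, 1, 9, 9, 8]
`cnt` takes the values: 0 → 1 → 2 → 3

Answer: 3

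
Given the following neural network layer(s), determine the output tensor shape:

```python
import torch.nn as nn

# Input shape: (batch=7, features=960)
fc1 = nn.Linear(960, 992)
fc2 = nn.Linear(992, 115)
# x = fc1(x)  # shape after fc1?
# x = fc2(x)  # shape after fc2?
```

Input: (7, 960) -> after fc1: (7, 992) -> Output: (7, 115)

Answer: (7, 115)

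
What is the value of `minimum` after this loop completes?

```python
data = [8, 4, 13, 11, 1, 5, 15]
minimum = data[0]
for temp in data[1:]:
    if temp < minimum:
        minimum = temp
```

Minimum of [8, 4, 13, 11, 1, 5, 15]
`minimum` takes the values: 8 → 4 → 1

Answer: 1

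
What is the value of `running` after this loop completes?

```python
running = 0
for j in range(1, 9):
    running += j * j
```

Sum of squares 1² to 8² = 204
`running` takes the values: 0 → 1 → 5 → 14 → 30 → 55 → 91 → 140 → 204

Answer: 204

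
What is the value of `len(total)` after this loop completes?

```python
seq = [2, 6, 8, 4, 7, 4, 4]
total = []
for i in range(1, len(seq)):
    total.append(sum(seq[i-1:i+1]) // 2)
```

Number of 2-element averages
`total` takes the values: [] → [4] → [4, 7] → [4, 7, 6] → [4, 7, 6, 5] → [4, 7, 6, 5, 5] → [4, 7, 6, 5, 5, 4]
So `len(total)` = 6

Answer: 6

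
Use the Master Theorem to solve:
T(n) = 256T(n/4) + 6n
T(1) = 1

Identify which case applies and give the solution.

a=256, b=4, f(n)=6n. log_4(256) = 4. Since c=1 < 4, Case 1 applies: T(n) = Θ(n^log_b(a)) = O(n^4).

Answer: O(n^4) - Case 1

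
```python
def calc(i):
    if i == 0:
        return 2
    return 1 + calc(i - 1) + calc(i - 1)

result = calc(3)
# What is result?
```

calc(i) = 1 + 2·calc(i-1), calc(0)=2. Closed form: (2+1)·2^3 - 1 = 23.

Answer: 23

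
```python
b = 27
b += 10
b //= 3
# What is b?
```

Trace:
`b = 27` → b = 27
`b += 10` → b = 37
`b //= 3` → b = 12
So b = 12

Answer: 12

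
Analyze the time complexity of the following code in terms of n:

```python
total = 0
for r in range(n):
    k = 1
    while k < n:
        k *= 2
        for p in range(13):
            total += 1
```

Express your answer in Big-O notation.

Each loop level contributes: n × log n × 1. Multiplying the contributions gives O(n log n).

Answer: O(n log n)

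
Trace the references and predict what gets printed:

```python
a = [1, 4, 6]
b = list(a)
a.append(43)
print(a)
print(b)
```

Key concept: list() constructor creates copy.
Step by step:
`a = [1, 4, 6]` → a = [1, 4, 6]
`b = list(a)` → b = [1, 4, 6]
`a.append(43)` → a = [1, 4, 6, 43]
`print(a)` → prints [1, 4, 6, 43]
`print(b)` → prints [1, 4, 6]

Answer:
[1, 4, 6, 43]
[1, 4, 6]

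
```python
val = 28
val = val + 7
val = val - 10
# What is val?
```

Trace:
`val = 28` → val = 28
`val = val + 7` → val = 35
`val = val - 10` → val = 25
So val = 25

Answer: 25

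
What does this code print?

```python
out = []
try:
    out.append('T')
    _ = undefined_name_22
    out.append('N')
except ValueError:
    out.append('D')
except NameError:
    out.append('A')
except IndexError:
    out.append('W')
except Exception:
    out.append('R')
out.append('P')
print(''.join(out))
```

Execution trace: 'T' (try body) → 'A' (except NameError) → 'P' (after the try/except). Output: TAP

Answer: TAP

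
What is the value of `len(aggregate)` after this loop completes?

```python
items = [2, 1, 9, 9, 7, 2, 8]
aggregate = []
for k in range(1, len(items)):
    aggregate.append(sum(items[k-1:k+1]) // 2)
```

Number of 2-element averages
`aggregate` takes the values: [] → [1] → [1, 5] → [1, 5, 9] → [1, 5, 9, 8] → [1, 5, 9, 8, 4] → [1, 5, 9, 8, 4, 5]
So `len(aggregate)` = 6

Answer: 6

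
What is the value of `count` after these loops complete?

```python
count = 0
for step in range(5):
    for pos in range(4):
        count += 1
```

5 * 4 = 20
`count` takes the values: 0 → 1 → 2 → 3 → 4 → 5 → 6 → 7 → 8 → 9 → 10 → 11 → 12 → 13 → 14 → 15 → 16 → 17 → 18 → 19 → 20

Answer: 20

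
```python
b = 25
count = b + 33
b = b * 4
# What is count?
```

Trace:
`b = 25` → b = 25
`count = b + 33` → count = 58
`b = b * 4` → b = 100
So count = 58

Answer: 58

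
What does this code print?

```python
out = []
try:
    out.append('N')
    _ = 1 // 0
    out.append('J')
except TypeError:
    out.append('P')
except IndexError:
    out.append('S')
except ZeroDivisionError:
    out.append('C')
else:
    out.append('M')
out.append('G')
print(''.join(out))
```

Execution trace: 'N' (try body) → 'C' (except ZeroDivisionError) → 'G' (after the try/except). Output: NCG

Answer: NCG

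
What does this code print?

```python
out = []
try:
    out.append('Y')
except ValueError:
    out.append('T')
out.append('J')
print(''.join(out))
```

Execution trace: 'Y' (try body, no exception) → 'J' (after the try/except). Output: YJ

Answer: YJ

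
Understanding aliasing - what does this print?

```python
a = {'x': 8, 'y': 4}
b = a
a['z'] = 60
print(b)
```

Key concept: dict aliasing.
Step by step:
`a = {'x': 8, 'y': 4}` → a = {'x': 8, 'y': 4}
`b = a` → b = {'x': 8, 'y': 4} (same object as a)
`a['z'] = 60` → a = {'x': 8, 'y': 4, 'z': 60} (same object as b); b = {'x': 8, 'y': 4, 'z': 60} (same object as a)
`print(b)` → prints {'x': 8, 'y': 4, 'z': 60}

Answer: {'x': 8, 'y': 4, 'z': 60}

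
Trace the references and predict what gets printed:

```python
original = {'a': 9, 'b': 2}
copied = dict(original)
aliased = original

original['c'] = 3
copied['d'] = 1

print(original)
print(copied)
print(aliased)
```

Key concept: dict() creates copy, assignment creates alias.
Step by step:
`original = {'a': 9, 'b': 2}` → original = {'a': 9, 'b': 2}
`copied = dict(original)` → copied = {'a': 9, 'b': 2}
`aliased = original` → aliased = {'a': 9, 'b': 2} (same object as original)
`original['c'] = 3` → original = {'a': 9, 'b': 2, 'c': 3} (same object as aliased); aliased = {'a': 9, 'b': 2, 'c': 3} (same object as original)
`copied['d'] = 1` → copied = {'a': 9, 'b': 2, 'd': 1}
`print(original)` → prints {'a': 9, 'b': 2, 'c': 3}
`print(copied)` → prints {'a': 9, 'b': 2, 'd': 1}
`print(aliased)` → prints {'a': 9, 'b': 2, 'c': 3}

Answer:
{'a': 9, 'b': 2, 'c': 3}
{'a': 9, 'b': 2, 'd': 1}
{'a': 9, 'b': 2, 'c': 3}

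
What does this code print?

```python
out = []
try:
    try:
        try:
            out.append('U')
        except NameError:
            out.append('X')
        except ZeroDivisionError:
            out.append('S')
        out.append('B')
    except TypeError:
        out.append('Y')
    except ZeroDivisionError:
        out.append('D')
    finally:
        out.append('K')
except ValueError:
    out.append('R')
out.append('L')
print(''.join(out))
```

Execution trace: 'U' (inner try body, no exception) → 'B' (try body, no exception) → 'K' (finally) → 'L' (after the try/except). Output: UBKL

Answer: UBKL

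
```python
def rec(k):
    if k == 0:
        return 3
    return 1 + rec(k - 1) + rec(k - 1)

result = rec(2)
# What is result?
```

rec(k) = 1 + 2·rec(k-1), rec(0)=3. Closed form: (3+1)·2^2 - 1 = 15.

Answer: 15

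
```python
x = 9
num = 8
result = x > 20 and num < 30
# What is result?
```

Trace:
`x = 9` → x = 9
`num = 8` → num = 8
`result = x > 20 and num < 30` → result = False
So result = False

Answer: False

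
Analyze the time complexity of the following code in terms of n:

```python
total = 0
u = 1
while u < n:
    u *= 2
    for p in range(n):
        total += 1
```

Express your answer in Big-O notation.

Each loop level contributes: log n × n. Multiplying the contributions gives O(n log n).

Answer: O(n log n)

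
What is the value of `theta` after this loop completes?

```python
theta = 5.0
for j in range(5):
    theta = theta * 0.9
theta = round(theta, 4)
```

Exponential decay: 5.0 * 0.9^5
`theta` takes the values: 5.0 → 4.5 → 4.05 → 3.645 → 3.2805 → 2.95245 → 2.9525

Answer: 2.9525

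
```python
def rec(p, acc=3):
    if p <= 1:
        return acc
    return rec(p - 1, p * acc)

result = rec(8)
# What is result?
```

Accumulator trace (n, acc): (8, 3) -> (7, 24) -> (6, 168) -> (5, 1008) -> (4, 5040) -> (3, 20160) -> (2, 60480) -> (1, 120960) -> return 120960

Answer: 120960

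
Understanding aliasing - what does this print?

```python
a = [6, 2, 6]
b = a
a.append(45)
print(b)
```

Key concept: basic list aliasing.
Step by step:
`a = [6, 2, 6]` → a = [6, 2, 6]
`b = a` → b = [6, 2, 6] (same object as a)
`a.append(45)` → a = [6, 2, 6, 45] (same object as b); b = [6, 2, 6, 45] (same object as a)
`print(b)` → prints [6, 2, 6, 45]

Answer: [6, 2, 6, 45]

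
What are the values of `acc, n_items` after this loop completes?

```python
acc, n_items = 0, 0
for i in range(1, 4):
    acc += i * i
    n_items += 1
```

Sum of squares and count
`acc, n_items` takes the values: (0, 0) → (1, 0) → (1, 1) → (5, 1) → (5, 2) → (14, 2) → (14, 3)

Answer: 14, 3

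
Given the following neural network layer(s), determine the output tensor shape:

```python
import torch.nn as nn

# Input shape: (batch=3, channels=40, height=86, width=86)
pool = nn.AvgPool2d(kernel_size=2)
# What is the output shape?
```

Input: (3, 40, 86, 86) -> Output: (3, 40, 43, 43)

Answer: (3, 40, 43, 43)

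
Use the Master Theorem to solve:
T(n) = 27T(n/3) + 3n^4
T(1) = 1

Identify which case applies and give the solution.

a=27, b=3, f(n)=3n^4. log_3(27) = 3. Since c=4 > 3 and the regularity condition holds (27(n/3)^4 = (27/3^4)n^4 with 27/3^4 < 1), Case 3 applies: T(n) = Θ(f(n)) = O(n^4).

Answer: O(n^4) - Case 3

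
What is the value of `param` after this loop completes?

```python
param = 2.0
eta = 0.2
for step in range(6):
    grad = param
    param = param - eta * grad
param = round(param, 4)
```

Gradient descent: w = 2.0 * (1 - 0.2)^6
`param` takes the values: 2.0 → 1.6 → 1.28 → 1.024 → 0.8192 → 0.65536 → 0.524288 → 0.5243

Answer: 0.5243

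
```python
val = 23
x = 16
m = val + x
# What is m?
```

Trace:
`val = 23` → val = 23
`x = 16` → x = 16
`m = val + x` → m = 39
So m = 39

Answer: 39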